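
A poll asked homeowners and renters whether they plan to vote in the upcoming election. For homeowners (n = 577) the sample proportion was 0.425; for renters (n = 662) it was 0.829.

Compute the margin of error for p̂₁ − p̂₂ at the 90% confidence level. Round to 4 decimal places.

0.0415

SE₁ = √(p̂₁(1−p̂₁)/n₁) = √(0.4250·0.5750/577) = 0.02058; SE₂ = √(0.8290·0.1710/662) = 0.01463.
Independent samples: SE of the difference = √(SE₁² + SE₂²) = √(0.0004235364 + 0.0002140369) = 0.02525.
z* for 90% confidence is 1.645, so the margin of error is 1.645 × 0.02525 = 0.04154.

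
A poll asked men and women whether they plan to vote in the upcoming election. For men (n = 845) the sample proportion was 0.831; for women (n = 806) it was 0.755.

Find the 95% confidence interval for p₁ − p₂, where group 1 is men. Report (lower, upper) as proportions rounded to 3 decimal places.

(0.037, 0.115)

The two standard errors are √(0.8310×0.1690/845) = 0.01289 and √(0.7550×0.2450/806) = 0.01515.
Because the samples are independent, SE_diff = √(0.01289² + 0.01515²) = 0.01989.
Using z* = 1.960 for 95%, ME = 1.960 × 0.01989 = 0.03898.
p̂₁ − p̂₂ = 0.0760; interval 0.0760 ± 0.03898 gives (0.037, 0.115).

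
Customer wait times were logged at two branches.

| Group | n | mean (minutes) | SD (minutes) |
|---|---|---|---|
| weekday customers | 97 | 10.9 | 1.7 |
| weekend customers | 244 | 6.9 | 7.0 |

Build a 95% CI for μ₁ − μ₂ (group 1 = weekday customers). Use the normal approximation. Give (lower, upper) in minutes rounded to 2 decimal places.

Per-group SEs: s₁/√n₁ = 1.7/√97 = 0.1726, s₂/√n₂ = 7.0/√244 = 0.4481.
Unpooled SE of the difference: √(0.02979076 + 0.20079361) = 0.4802.
Margin of error = z* · SE = 1.960 × 0.4802 = 0.9412.
x̄₁ − x̄₂ = 10.9 − 6.9 = 4.0000.
CI: 4.0000 ± 0.9412 = (3.06, 4.94).

(3.06, 4.94)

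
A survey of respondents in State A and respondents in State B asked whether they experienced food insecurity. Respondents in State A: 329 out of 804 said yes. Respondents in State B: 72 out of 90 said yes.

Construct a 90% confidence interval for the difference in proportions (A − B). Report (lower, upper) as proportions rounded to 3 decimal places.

First, p̂₁ = 329/804 = 0.4092; p̂₂ = 72/90 = 0.8000.
The two standard errors are √(0.4092×0.5908/804) = 0.01734 and √(0.8000×0.2000/90) = 0.04216.
Because the samples are independent, SE_diff = √(0.01734² + 0.04216²) = 0.04559.
Using z* = 1.645 for 90%, ME = 1.645 × 0.04559 = 0.07500.
p̂₁ − p̂₂ = -0.3908; interval -0.3908 ± 0.07500 gives (-0.466, -0.316).

(-0.466, -0.316)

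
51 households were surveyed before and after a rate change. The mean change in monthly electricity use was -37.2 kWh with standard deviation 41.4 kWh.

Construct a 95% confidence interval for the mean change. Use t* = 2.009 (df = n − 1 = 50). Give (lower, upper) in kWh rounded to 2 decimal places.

(-48.85, -25.55)

This is a matched-pairs design, so SE = s_d/√n = 41.4/√51 = 5.7972.
Margin = 2.009 × 5.7972 = 11.6466; the interval is -37.2 ± 11.6466 = (-48.85, -25.55).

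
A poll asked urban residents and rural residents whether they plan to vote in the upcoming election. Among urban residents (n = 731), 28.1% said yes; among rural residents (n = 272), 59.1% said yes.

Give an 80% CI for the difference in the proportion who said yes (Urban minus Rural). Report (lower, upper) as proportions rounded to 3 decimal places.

Each SE is √(p̂(1−p̂)/n): √(0.2810·0.7190/731) = 0.01662 and √(0.5910·0.4090/272) = 0.02981.
SE(p̂₁ − p̂₂) = √(SE₁² + SE₂²) = √(0.0002762244 + 0.0008886361) = 0.03413, since the two samples are independent.
At 80% confidence z* = 1.282; margin = 1.282 × 0.03413 = 0.04375.
The difference is 0.2810 − 0.5910 = -0.3100, so the interval is -0.3100 ± 0.04375 = (-0.354, -0.266).

(-0.354, -0.266)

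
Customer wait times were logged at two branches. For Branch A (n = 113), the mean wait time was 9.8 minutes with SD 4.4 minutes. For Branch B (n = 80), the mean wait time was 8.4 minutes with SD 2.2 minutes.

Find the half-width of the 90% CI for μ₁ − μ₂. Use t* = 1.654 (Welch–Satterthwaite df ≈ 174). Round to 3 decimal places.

SE₁ = s₁/√n₁ = 4.4/√113 = 0.4139; SE₂ = 2.2/√80 = 0.2460.
Independent samples, unequal variances: SE_diff = √(SE₁² + SE₂²) = √(0.17131321 + 0.060516) = 0.4815.
t* = 1.654, so margin of error = 1.654 × 0.4815 = 0.7964.

0.796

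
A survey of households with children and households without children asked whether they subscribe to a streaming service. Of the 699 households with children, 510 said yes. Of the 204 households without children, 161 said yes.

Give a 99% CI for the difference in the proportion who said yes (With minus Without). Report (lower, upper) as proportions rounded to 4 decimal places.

(-0.1449, 0.0257)

First, p̂₁ = 510/699 = 0.7296; p̂₂ = 161/204 = 0.7892.
The two standard errors are √(0.7296×0.2704/699) = 0.01680 and √(0.7892×0.2108/204) = 0.02856.
Because the samples are independent, SE_diff = √(0.01680² + 0.02856²) = 0.03313.
Using z* = 2.576 for 99%, ME = 2.576 × 0.03313 = 0.08534.
p̂₁ − p̂₂ = -0.0596; interval -0.0596 ± 0.08534 gives (-0.1449, 0.0257).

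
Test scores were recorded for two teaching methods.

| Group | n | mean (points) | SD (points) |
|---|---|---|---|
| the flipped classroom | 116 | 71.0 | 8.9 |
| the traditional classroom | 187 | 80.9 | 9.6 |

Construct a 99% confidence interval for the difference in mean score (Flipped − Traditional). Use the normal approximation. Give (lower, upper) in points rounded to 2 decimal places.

(-12.69, -7.11)

Standard errors of each mean: 8.9/√116 = 0.8263 and 9.6/√187 = 0.7020.
SE(x̄₁ − x̄₂) = √(0.8263² + 0.7020²) = 1.0842 for independent samples with unequal variances.
With z* = 2.576, the margin is 2.576 × 1.0842 = 2.7929.
x̄₁ − x̄₂ = 71.0 − 80.9 = -9.9000; the interval is -9.9000 ± 2.7929 = (-12.69, -7.11).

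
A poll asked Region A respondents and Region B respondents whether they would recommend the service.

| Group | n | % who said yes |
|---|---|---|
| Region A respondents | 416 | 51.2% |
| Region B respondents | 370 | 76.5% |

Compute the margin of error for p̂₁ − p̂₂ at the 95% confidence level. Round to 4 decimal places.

0.0646

Each SE is √(p̂(1−p̂)/n): √(0.5120·0.4880/416) = 0.02451 and √(0.7650·0.2350/370) = 0.02204.
SE(p̂₁ − p̂₂) = √(SE₁² + SE₂²) = √(0.0006007401 + 0.0004857616) = 0.03296, since the two samples are independent.
At 95% confidence z* = 1.960; margin = 1.960 × 0.03296 = 0.06460.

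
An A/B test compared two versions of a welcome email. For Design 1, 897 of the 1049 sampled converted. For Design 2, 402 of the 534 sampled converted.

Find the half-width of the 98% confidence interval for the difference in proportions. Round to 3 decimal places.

Sample proportions: 897/1049 = 0.8551, 402/534 = 0.7528.
Each SE is √(p̂(1−p̂)/n): √(0.8551·0.1449/1049) = 0.01087 and √(0.7528·0.2472/534) = 0.01867.
SE(p̂₁ − p̂₂) = √(SE₁² + SE₂²) = √(0.0001181569 + 0.0003485689) = 0.02160, since the two samples are independent.
At 98% confidence z* = 2.326; margin = 2.326 × 0.02160 = 0.05024.

0.050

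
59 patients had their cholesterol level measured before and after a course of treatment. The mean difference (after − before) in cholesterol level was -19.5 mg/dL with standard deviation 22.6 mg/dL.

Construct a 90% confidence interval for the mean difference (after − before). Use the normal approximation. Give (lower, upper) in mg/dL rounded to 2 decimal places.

This is a matched-pairs design, so SE = s_d/√n = 22.6/√59 = 2.9423.
Margin = 1.645 × 2.9423 = 4.8401; the interval is -19.5 ± 4.8401 = (-24.34, -14.66).

(-24.34, -14.66)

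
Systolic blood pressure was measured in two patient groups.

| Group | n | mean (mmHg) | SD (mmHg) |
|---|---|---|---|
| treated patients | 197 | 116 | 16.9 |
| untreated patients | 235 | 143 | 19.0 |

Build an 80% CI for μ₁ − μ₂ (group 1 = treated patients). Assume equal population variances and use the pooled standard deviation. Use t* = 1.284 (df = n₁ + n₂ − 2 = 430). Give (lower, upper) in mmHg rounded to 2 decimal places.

s_p = √[((n₁−1)s₁² + (n₂−1)s₂²)/(n₁+n₂−2)] = √[(196·16.9² + 234·19.0²)/430] = 18.0731.
SE = 18.0731·√(1/197 + 1/235) = 1.7459.
With t* = 1.284, margin = 1.284 × 1.7459 = 2.2417.
x̄₁ − x̄₂ = 116 − 143 = -27.0000; interval -27.0000 ± 2.2417 = (-29.24, -24.76).

(-29.24, -24.76)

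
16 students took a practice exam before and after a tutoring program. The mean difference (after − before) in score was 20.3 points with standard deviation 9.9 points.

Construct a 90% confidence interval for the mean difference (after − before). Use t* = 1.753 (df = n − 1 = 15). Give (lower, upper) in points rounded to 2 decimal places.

Paired design: SE = s_d/√n = 9.9/√16 = 2.4750.
t* = 1.753; margin of error = 1.753 × 2.4750 = 4.3387.
20.3 ± 4.3387 → (15.96, 24.64).

(15.96, 24.64)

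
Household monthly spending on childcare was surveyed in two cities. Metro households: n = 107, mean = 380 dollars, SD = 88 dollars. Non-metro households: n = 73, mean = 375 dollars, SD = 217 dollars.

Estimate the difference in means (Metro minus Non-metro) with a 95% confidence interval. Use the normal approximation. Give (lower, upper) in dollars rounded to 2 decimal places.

Per-group SEs: s₁/√n₁ = 88/√107 = 8.5073, s₂/√n₂ = 217/√73 = 25.3979.
Unpooled SE of the difference: √(72.37415329 + 645.05332441) = 26.7848.
Margin of error = z* · SE = 1.960 × 26.7848 = 52.4982.
x̄₁ − x̄₂ = 380 − 375 = 5.0000.
CI: 5.0000 ± 52.4982 = (-47.50, 57.50).

(-47.50, 57.50)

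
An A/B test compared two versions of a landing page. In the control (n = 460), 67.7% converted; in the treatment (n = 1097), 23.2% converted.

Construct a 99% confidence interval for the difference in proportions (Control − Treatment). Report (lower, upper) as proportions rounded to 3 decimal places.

(0.380, 0.510)

Each SE is √(p̂(1−p̂)/n): √(0.6770·0.3230/460) = 0.02180 and √(0.2320·0.7680/1097) = 0.01274.
SE(p̂₁ − p̂₂) = √(SE₁² + SE₂²) = √(0.00047524 + 0.0001623076) = 0.02525, since the two samples are independent.
At 99% confidence z* = 2.576; margin = 2.576 × 0.02525 = 0.06504.
The difference is 0.6770 − 0.2320 = 0.4450, so the interval is 0.4450 ± 0.06504 = (0.380, 0.510).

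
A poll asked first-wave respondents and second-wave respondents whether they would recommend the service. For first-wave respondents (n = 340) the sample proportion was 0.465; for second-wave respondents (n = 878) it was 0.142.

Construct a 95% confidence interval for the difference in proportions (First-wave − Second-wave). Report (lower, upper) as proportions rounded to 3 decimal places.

Each SE is √(p̂(1−p̂)/n): √(0.4650·0.5350/340) = 0.02705 and √(0.1420·0.8580/878) = 0.01178.
SE(p̂₁ − p̂₂) = √(SE₁² + SE₂²) = √(0.0007317025 + 0.0001387684) = 0.02950, since the two samples are independent.
At 95% confidence z* = 1.960; margin = 1.960 × 0.02950 = 0.05782.
The difference is 0.4650 − 0.1420 = 0.3230, so the interval is 0.3230 ± 0.05782 = (0.265, 0.381).

(0.265, 0.381)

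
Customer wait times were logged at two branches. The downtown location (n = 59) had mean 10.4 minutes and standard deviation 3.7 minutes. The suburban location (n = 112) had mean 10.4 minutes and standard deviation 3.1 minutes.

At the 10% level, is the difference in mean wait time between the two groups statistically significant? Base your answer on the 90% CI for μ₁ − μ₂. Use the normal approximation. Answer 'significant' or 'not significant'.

SE₁ = s₁/√n₁ = 3.7/√59 = 0.4817; SE₂ = 3.1/√112 = 0.2929.
Independent samples, unequal variances: SE_diff = √(SE₁² + SE₂²) = √(0.23203489 + 0.08579041) = 0.5638.
z* = 1.645, so margin of error = 1.645 × 0.5638 = 0.9275.
Difference in means = 10.4 − 10.4 = 0.0000.
0.0000 ± 0.9275 → (-0.9275, 0.9275).
The interval (-0.9275, 0.9275) contains 0, so the difference is not significant.

not significant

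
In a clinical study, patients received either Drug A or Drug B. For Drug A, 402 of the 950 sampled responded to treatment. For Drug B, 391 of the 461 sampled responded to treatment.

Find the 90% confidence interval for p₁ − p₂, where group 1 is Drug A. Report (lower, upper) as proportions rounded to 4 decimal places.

(-0.4631, -0.3869)

p̂₁ = 402/950 = 0.4232 and p̂₂ = 391/461 = 0.8482.
SE₁ = √(p̂₁(1−p̂₁)/n₁) = √(0.4232·0.5768/950) = 0.01603; SE₂ = √(0.8482·0.1518/461) = 0.01671.
Independent samples: SE of the difference = √(SE₁² + SE₂²) = √(0.0002569609 + 0.0002792241) = 0.02316.
z* for 90% confidence is 1.645, so the margin of error is 1.645 × 0.02316 = 0.03810.
Point estimate p̂₁ − p̂₂ = 0.4232 − 0.8482 = -0.4250.
-0.4250 ± 0.03810 → (-0.4631, -0.3869).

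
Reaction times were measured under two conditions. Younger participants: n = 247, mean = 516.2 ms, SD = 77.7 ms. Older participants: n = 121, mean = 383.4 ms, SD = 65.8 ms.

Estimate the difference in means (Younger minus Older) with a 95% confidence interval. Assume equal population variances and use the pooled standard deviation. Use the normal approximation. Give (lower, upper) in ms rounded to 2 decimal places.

s_p = √[((n₁−1)s₁² + (n₂−1)s₂²)/(n₁+n₂−2)] = √[(246·77.7² + 120·65.8²)/366] = 74.0095.
SE = 74.0095·√(1/247 + 1/121) = 8.2124.
With z* = 1.960, margin = 1.960 × 8.2124 = 16.0963.
x̄₁ − x̄₂ = 516.2 − 383.4 = 132.8000; interval 132.8000 ± 16.0963 = (116.70, 148.90).

(116.70, 148.90)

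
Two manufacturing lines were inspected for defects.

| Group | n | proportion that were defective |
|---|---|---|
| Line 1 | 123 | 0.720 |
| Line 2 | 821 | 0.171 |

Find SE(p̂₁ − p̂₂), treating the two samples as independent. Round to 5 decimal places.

0.04256

Each SE is √(p̂(1−p̂)/n): √(0.7200·0.2800/123) = 0.04048 and √(0.1710·0.8290/821) = 0.01314.
SE(p̂₁ − p̂₂) = √(SE₁² + SE₂²) = √(0.0016386304 + 0.0001726596) = 0.04256, since the two samples are independent.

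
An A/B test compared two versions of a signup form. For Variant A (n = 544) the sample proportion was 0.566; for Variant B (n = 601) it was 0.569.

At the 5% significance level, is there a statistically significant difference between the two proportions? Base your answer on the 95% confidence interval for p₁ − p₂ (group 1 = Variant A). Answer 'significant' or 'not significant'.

SE₁ = √(p̂₁(1−p̂₁)/n₁) = √(0.5660·0.4340/544) = 0.02125; SE₂ = √(0.5690·0.4310/601) = 0.02020.
Independent samples: SE of the difference = √(SE₁² + SE₂²) = √(0.0004515625 + 0.00040804) = 0.02932.
z* for 95% confidence is 1.960, so the margin of error is 1.960 × 0.02932 = 0.05747.
Point estimate p̂₁ − p̂₂ = 0.5660 − 0.5690 = -0.0030.
-0.0030 ± 0.05747 → (-0.06047, 0.05447).
The interval (-0.06047, 0.05447) contains 0, so the difference is not significant.

not significant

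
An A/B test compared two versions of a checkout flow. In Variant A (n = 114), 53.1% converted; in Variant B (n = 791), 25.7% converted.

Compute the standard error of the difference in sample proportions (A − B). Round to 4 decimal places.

The two standard errors are √(0.5310×0.4690/114) = 0.04674 and √(0.2570×0.7430/791) = 0.01554.
Because the samples are independent, SE_diff = √(0.04674² + 0.01554²) = 0.04926.

0.0493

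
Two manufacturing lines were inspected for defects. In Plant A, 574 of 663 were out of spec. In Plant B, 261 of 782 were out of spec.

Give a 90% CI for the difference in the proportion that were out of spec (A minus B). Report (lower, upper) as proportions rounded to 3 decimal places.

(0.497, 0.567)

p̂₁ = 574/663 = 0.8658 and p̂₂ = 261/782 = 0.3338.
SE₁ = √(p̂₁(1−p̂₁)/n₁) = √(0.8658·0.1342/663) = 0.01324; SE₂ = √(0.3338·0.6662/782) = 0.01686.
Independent samples: SE of the difference = √(SE₁² + SE₂²) = √(0.0001752976 + 0.0002842596) = 0.02144.
z* for 90% confidence is 1.645, so the margin of error is 1.645 × 0.02144 = 0.03527.
Point estimate p̂₁ − p̂₂ = 0.8658 − 0.3338 = 0.5320.
0.5320 ± 0.03527 → (0.497, 0.567).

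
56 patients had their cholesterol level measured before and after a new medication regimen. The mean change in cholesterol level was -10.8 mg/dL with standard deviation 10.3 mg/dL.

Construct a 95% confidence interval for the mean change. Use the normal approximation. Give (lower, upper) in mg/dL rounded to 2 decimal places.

(-13.50, -8.10)

Paired design: SE = s_d/√n = 10.3/√56 = 1.3764.
z* = 1.960; margin of error = 1.960 × 1.3764 = 2.6977.
-10.8 ± 2.6977 → (-13.50, -8.10).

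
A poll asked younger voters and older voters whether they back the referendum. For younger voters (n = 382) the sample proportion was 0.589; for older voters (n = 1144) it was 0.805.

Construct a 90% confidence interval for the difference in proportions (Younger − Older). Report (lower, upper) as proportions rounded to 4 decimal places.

The two standard errors are √(0.5890×0.4110/382) = 0.02517 and √(0.8050×0.1950/1144) = 0.01171.
Because the samples are independent, SE_diff = √(0.02517² + 0.01171²) = 0.02776.
Using z* = 1.645 for 90%, ME = 1.645 × 0.02776 = 0.04567.
p̂₁ − p̂₂ = -0.2160; interval -0.2160 ± 0.04567 gives (-0.2617, -0.1703).

(-0.2617, -0.1703)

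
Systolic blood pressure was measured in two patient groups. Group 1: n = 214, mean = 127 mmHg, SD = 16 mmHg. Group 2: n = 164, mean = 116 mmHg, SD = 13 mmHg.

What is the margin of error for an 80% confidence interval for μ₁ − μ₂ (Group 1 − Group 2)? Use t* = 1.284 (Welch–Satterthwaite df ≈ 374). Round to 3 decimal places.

SE₁ = s₁/√n₁ = 16/√214 = 1.0937; SE₂ = 13/√164 = 1.0151.
Independent samples, unequal variances: SE_diff = √(SE₁² + SE₂²) = √(1.19617969 + 1.03042801) = 1.4922.
t* = 1.284, so margin of error = 1.284 × 1.4922 = 1.9160.

1.916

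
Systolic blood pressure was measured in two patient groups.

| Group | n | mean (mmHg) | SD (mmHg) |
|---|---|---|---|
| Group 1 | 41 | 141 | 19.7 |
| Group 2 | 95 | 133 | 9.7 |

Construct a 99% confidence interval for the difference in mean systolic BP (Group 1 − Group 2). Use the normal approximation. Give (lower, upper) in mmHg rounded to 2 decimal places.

Per-group SEs: s₁/√n₁ = 19.7/√41 = 3.0766, s₂/√n₂ = 9.7/√95 = 0.9952.
Unpooled SE of the difference: √(9.46546756 + 0.99042304) = 3.2336.
Margin of error = z* · SE = 2.576 × 3.2336 = 8.3298.
x̄₁ − x̄₂ = 141 − 133 = 8.0000.
CI: 8.0000 ± 8.3298 = (-0.33, 16.33).

(-0.33, 16.33)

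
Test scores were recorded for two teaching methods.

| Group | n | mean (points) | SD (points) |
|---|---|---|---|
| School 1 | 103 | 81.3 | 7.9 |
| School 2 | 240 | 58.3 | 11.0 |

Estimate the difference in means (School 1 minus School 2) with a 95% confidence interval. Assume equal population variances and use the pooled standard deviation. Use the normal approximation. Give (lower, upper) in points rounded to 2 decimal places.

(20.65, 25.35)

Pooled variance s_p² = [102·7.9² + 239·11.0²] / (103+240−2) = 103.4745, so s_p = 10.1722.
SE_diff = s_p·√(1/n₁ + 1/n₂) = 10.1722·√(1/103 + 1/240) = 1.1982.
z* = 1.960; margin = 1.960 × 1.1982 = 2.3485.
Difference = 81.3 − 58.3 = 23.0000.
23.0000 ± 2.3485 → (20.65, 25.35).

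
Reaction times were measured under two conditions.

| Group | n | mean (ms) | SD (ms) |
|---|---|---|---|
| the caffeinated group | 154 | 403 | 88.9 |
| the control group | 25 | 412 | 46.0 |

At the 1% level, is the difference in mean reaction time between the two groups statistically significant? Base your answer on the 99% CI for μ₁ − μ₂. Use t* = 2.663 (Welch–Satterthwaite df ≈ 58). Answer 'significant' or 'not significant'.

Per-group SEs: s₁/√n₁ = 88.9/√154 = 7.1638, s₂/√n₂ = 46.0/√25 = 9.2000.
Unpooled SE of the difference: √(51.32003044 + 84.64) = 11.6602.
Margin of error = t* · SE = 2.663 × 11.6602 = 31.0511.
x̄₁ − x̄₂ = 403 − 412 = -9.0000.
CI: -9.0000 ± 31.0511 = (-40.0511, 22.0511).
The interval (-40.0511, 22.0511) contains 0, so the difference is not significant.

not significant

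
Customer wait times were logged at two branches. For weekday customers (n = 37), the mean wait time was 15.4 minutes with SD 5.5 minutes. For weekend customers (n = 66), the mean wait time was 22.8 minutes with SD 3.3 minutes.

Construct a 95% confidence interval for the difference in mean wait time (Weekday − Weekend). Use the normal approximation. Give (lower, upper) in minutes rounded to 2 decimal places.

SE₁ = s₁/√n₁ = 5.5/√37 = 0.9042; SE₂ = 3.3/√66 = 0.4062.
Independent samples, unequal variances: SE_diff = √(SE₁² + SE₂²) = √(0.81757764 + 0.16499844) = 0.9912.
z* = 1.960, so margin of error = 1.960 × 0.9912 = 1.9428.
Difference in means = 15.4 − 22.8 = -7.4000.
-7.4000 ± 1.9428 → (-9.34, -5.46).

(-9.34, -5.46)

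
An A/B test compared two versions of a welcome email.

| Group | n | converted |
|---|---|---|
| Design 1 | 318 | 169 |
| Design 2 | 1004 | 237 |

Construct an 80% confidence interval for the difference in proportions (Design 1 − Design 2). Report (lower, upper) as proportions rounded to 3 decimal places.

(0.256, 0.335)

Sample proportions: 169/318 = 0.5314, 237/1004 = 0.2361.
Each SE is √(p̂(1−p̂)/n): √(0.5314·0.4686/318) = 0.02798 and √(0.2361·0.7639/1004) = 0.01340.
SE(p̂₁ − p̂₂) = √(SE₁² + SE₂²) = √(0.0007828804 + 0.00017956) = 0.03102, since the two samples are independent.
At 80% confidence z* = 1.282; margin = 1.282 × 0.03102 = 0.03977.
The difference is 0.5314 − 0.2361 = 0.2953, so the interval is 0.2953 ± 0.03977 = (0.256, 0.335).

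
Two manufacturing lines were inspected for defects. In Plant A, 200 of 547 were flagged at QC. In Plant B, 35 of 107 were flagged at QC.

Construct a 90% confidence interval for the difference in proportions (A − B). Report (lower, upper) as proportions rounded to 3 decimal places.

(-0.043, 0.120)

p̂₁ = 200/547 = 0.3656 and p̂₂ = 35/107 = 0.3271.
SE₁ = √(p̂₁(1−p̂₁)/n₁) = √(0.3656·0.6344/547) = 0.02059; SE₂ = √(0.3271·0.6729/107) = 0.04535.
Independent samples: SE of the difference = √(SE₁² + SE₂²) = √(0.0004239481 + 0.0020566225) = 0.04981.
z* for 90% confidence is 1.645, so the margin of error is 1.645 × 0.04981 = 0.08194.
Point estimate p̂₁ − p̂₂ = 0.3656 − 0.3271 = 0.0385.
0.0385 ± 0.08194 → (-0.043, 0.120).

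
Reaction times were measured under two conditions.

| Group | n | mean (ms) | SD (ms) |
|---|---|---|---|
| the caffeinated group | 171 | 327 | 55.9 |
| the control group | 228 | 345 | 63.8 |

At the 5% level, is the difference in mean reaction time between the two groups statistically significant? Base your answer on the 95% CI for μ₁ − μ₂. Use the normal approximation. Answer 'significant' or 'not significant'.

significant

SE₁ = s₁/√n₁ = 55.9/√171 = 4.2748; SE₂ = 63.8/√228 = 4.2253.
Independent samples, unequal variances: SE_diff = √(SE₁² + SE₂²) = √(18.27391504 + 17.85316009) = 6.0106.
z* = 1.960, so margin of error = 1.960 × 6.0106 = 11.7808.
Difference in means = 327 − 345 = -18.0000.
-18.0000 ± 11.7808 → (-29.7808, -6.2192).
The interval (-29.7808, -6.2192) does not contain 0, so the difference is significant.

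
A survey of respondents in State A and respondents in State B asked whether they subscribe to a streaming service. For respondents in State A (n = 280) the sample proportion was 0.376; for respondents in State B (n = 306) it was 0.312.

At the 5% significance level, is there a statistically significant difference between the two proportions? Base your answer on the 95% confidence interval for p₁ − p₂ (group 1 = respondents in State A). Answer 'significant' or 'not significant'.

The two standard errors are √(0.3760×0.6240/280) = 0.02895 and √(0.3120×0.6880/306) = 0.02649.
Because the samples are independent, SE_diff = √(0.02895² + 0.02649²) = 0.03924.
Using z* = 1.960 for 95%, ME = 1.960 × 0.03924 = 0.07691.
p̂₁ − p̂₂ = 0.0640; interval 0.0640 ± 0.07691 gives (-0.01291, 0.14091).
The interval (-0.01291, 0.14091) contains 0, so the difference is not significant.

not significant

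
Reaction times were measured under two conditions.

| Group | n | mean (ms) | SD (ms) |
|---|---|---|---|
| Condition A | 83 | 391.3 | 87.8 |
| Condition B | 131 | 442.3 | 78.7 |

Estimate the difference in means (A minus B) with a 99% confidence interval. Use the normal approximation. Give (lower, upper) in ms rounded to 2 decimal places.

(-81.50, -20.50)

Per-group SEs: s₁/√n₁ = 87.8/√83 = 9.6373, s₂/√n₂ = 78.7/√131 = 6.8761.
Unpooled SE of the difference: √(92.87755129 + 47.28075121) = 11.8388.
Margin of error = z* · SE = 2.576 × 11.8388 = 30.4967.
x̄₁ − x̄₂ = 391.3 − 442.3 = -51.0000.
CI: -51.0000 ± 30.4967 = (-81.50, -20.50).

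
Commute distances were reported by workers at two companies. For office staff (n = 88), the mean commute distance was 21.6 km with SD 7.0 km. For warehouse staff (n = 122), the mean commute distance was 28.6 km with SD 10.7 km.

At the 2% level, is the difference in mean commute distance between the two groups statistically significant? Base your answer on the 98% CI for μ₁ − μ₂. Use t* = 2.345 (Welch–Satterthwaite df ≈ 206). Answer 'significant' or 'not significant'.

SE₁ = s₁/√n₁ = 7.0/√88 = 0.7462; SE₂ = 10.7/√122 = 0.9687.
Independent samples, unequal variances: SE_diff = √(SE₁² + SE₂²) = √(0.55681444 + 0.93837969) = 1.2228.
t* = 2.345, so margin of error = 2.345 × 1.2228 = 2.8675.
Difference in means = 21.6 − 28.6 = -7.0000.
-7.0000 ± 2.8675 → (-9.8675, -4.1325).
The interval (-9.8675, -4.1325) does not contain 0, so the difference is significant.

significant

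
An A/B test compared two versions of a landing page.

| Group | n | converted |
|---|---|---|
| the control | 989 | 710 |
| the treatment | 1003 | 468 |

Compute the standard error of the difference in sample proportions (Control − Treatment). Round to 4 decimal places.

0.0213

First, p̂₁ = 710/989 = 0.7179; p̂₂ = 468/1003 = 0.4666.
The two standard errors are √(0.7179×0.2821/989) = 0.01431 and √(0.4666×0.5334/1003) = 0.01575.
Because the samples are independent, SE_diff = √(0.01431² + 0.01575²) = 0.02128.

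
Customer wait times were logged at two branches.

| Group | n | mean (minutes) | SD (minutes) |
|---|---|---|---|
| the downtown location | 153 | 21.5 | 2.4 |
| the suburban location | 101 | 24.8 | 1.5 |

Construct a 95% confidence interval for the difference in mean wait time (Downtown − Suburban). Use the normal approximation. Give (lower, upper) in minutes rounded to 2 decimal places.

(-3.78, -2.82)

Standard errors of each mean: 2.4/√153 = 0.1940 and 1.5/√101 = 0.1493.
SE(x̄₁ − x̄₂) = √(0.1940² + 0.1493²) = 0.2448 for independent samples with unequal variances.
With z* = 1.960, the margin is 1.960 × 0.2448 = 0.4798.
x̄₁ − x̄₂ = 21.5 − 24.8 = -3.3000; the interval is -3.3000 ± 0.4798 = (-3.78, -2.82).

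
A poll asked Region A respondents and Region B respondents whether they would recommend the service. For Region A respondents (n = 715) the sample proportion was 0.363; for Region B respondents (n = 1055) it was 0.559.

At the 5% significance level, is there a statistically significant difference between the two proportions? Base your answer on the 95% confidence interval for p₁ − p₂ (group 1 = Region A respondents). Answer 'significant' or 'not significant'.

The two standard errors are √(0.3630×0.6370/715) = 0.01798 and √(0.5590×0.4410/1055) = 0.01529.
Because the samples are independent, SE_diff = √(0.01798² + 0.01529²) = 0.02360.
Using z* = 1.960 for 95%, ME = 1.960 × 0.02360 = 0.04626.
p̂₁ − p̂₂ = -0.1960; interval -0.1960 ± 0.04626 gives (-0.24226, -0.14974).
The interval (-0.24226, -0.14974) does not contain 0, so the difference is significant.

significant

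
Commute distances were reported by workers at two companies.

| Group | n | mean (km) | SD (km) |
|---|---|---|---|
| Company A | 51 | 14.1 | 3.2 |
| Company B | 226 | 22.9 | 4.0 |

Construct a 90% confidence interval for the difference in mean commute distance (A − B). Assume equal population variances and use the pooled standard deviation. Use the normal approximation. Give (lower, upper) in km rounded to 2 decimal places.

(-9.79, -7.81)

s_p = √[((n₁−1)s₁² + (n₂−1)s₂²)/(n₁+n₂−2)] = √[(50·3.2² + 225·4.0²)/275] = 3.8669.
SE = 3.8669·√(1/51 + 1/226) = 0.5995.
With z* = 1.645, margin = 1.645 × 0.5995 = 0.9862.
x̄₁ − x̄₂ = 14.1 − 22.9 = -8.8000; interval -8.8000 ± 0.9862 = (-9.79, -7.81).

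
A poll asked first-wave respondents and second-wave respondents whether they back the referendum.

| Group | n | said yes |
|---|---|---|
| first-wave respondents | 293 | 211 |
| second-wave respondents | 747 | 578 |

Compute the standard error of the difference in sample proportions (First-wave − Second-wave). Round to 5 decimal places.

0.03037

Sample proportions: 211/293 = 0.7201, 578/747 = 0.7738.
Each SE is √(p̂(1−p̂)/n): √(0.7201·0.2799/293) = 0.02623 and √(0.7738·0.2262/747) = 0.01531.
SE(p̂₁ − p̂₂) = √(SE₁² + SE₂²) = √(0.0006880129 + 0.0002343961) = 0.03037, since the two samples are independent.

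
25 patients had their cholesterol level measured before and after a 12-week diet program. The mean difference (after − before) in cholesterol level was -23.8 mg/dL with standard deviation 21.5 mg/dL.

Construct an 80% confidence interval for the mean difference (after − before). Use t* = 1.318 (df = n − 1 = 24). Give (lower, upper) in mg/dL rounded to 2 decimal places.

This is a matched-pairs design, so SE = s_d/√n = 21.5/√25 = 4.3000.
Margin = 1.318 × 4.3000 = 5.6674; the interval is -23.8 ± 5.6674 = (-29.47, -18.13).

(-29.47, -18.13)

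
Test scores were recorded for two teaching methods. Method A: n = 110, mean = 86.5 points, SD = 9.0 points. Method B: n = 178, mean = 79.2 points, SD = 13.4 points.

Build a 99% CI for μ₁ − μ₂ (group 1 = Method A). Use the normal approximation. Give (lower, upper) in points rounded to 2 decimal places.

(3.90, 10.70)

Per-group SEs: s₁/√n₁ = 9.0/√110 = 0.8581, s₂/√n₂ = 13.4/√178 = 1.0044.
Unpooled SE of the difference: √(0.73633561 + 1.00881936) = 1.3210.
Margin of error = z* · SE = 2.576 × 1.3210 = 3.4029.
x̄₁ − x̄₂ = 86.5 − 79.2 = 7.3000.
CI: 7.3000 ± 3.4029 = (3.90, 10.70).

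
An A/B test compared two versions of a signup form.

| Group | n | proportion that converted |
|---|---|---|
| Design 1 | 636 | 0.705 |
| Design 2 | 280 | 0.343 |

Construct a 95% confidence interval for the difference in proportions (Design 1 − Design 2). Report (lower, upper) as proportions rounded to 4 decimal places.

SE₁ = √(p̂₁(1−p̂₁)/n₁) = √(0.7050·0.2950/636) = 0.01808; SE₂ = √(0.3430·0.6570/280) = 0.02837.
Independent samples: SE of the difference = √(SE₁² + SE₂²) = √(0.0003268864 + 0.0008048569) = 0.03364.
z* for 95% confidence is 1.960, so the margin of error is 1.960 × 0.03364 = 0.06593.
Point estimate p̂₁ − p̂₂ = 0.7050 − 0.3430 = 0.3620.
0.3620 ± 0.06593 → (0.2961, 0.4279).

(0.2961, 0.4279)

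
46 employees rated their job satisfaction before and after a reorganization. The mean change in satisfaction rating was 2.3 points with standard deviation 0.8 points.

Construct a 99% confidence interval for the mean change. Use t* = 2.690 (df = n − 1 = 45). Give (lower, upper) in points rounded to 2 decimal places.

(1.98, 2.62)

This is a matched-pairs design, so SE = s_d/√n = 0.8/√46 = 0.1180.
Margin = 2.690 × 0.1180 = 0.3174; the interval is 2.3 ± 0.3174 = (1.98, 2.62).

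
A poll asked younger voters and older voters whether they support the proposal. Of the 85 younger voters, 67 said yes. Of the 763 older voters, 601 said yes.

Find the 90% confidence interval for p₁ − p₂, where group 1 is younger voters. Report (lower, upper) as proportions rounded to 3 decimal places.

(-0.076, 0.077)

p̂₁ = 67/85 = 0.7882 and p̂₂ = 601/763 = 0.7877.
SE₁ = √(p̂₁(1−p̂₁)/n₁) = √(0.7882·0.2118/85) = 0.04432; SE₂ = √(0.7877·0.2123/763) = 0.01480.
Independent samples: SE of the difference = √(SE₁² + SE₂²) = √(0.0019642624 + 0.00021904) = 0.04673.
z* for 90% confidence is 1.645, so the margin of error is 1.645 × 0.04673 = 0.07687.
Point estimate p̂₁ − p̂₂ = 0.7882 − 0.7877 = 0.0005.
0.0005 ± 0.07687 → (-0.076, 0.077).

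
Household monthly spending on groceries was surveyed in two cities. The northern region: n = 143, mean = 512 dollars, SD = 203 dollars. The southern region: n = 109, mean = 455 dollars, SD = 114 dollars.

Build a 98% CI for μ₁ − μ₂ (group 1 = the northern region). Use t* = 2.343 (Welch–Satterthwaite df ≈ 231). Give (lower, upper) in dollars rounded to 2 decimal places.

(9.71, 104.29)

Per-group SEs: s₁/√n₁ = 203/√143 = 16.9757, s₂/√n₂ = 114/√109 = 10.9192.
Unpooled SE of the difference: √(288.17439049 + 119.22892864) = 20.1842.
Margin of error = t* · SE = 2.343 × 20.1842 = 47.2916.
x̄₁ − x̄₂ = 512 − 455 = 57.0000.
CI: 57.0000 ± 47.2916 = (9.71, 104.29).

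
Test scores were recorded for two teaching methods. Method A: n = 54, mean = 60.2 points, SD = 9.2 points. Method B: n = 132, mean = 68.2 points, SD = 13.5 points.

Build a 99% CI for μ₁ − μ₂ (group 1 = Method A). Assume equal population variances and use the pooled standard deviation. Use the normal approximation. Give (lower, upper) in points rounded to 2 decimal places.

(-13.17, -2.83)

Pooled variance s_p² = [53·9.2² + 131·13.5²] / (54+132−2) = 154.1341, so s_p = 12.4151.
SE_diff = s_p·√(1/n₁ + 1/n₂) = 12.4151·√(1/54 + 1/132) = 2.0055.
z* = 2.576; margin = 2.576 × 2.0055 = 5.1662.
Difference = 60.2 − 68.2 = -8.0000.
-8.0000 ± 5.1662 → (-13.17, -2.83).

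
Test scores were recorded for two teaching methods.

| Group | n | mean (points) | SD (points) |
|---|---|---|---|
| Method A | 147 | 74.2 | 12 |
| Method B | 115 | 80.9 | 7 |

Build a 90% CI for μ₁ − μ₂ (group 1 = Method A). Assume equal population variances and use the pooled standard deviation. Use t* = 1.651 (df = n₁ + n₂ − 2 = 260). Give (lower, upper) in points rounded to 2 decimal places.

Pooled variance s_p² = [146·12² + 114·7²] / (147+115−2) = 102.3462, so s_p = 10.1166.
SE_diff = s_p·√(1/n₁ + 1/n₂) = 10.1166·√(1/147 + 1/115) = 1.2594.
t* = 1.651; margin = 1.651 × 1.2594 = 2.0793.
Difference = 74.2 − 80.9 = -6.7000.
-6.7000 ± 2.0793 → (-8.78, -4.62).

(-8.78, -4.62)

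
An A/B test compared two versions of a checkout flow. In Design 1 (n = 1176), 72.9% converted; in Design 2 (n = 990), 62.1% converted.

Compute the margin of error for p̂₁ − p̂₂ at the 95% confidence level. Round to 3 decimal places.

The two standard errors are √(0.7290×0.2710/1176) = 0.01296 and √(0.6210×0.3790/990) = 0.01542.
Because the samples are independent, SE_diff = √(0.01296² + 0.01542²) = 0.02014.
Using z* = 1.960 for 95%, ME = 1.960 × 0.02014 = 0.03947.

0.039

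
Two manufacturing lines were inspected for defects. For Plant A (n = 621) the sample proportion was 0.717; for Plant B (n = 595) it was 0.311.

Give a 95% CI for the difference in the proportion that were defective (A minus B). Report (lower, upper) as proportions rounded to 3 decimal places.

(0.355, 0.457)

The two standard errors are √(0.7170×0.2830/621) = 0.01808 and √(0.3110×0.6890/595) = 0.01898.
Because the samples are independent, SE_diff = √(0.01808² + 0.01898²) = 0.02621.
Using z* = 1.960 for 95%, ME = 1.960 × 0.02621 = 0.05137.
p̂₁ − p̂₂ = 0.4060; interval 0.4060 ± 0.05137 gives (0.355, 0.457).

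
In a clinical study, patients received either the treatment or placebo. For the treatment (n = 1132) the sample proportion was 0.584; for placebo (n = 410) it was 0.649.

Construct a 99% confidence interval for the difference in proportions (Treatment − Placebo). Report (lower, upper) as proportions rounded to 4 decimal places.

(-0.1365, 0.0065)

The two standard errors are √(0.5840×0.4160/1132) = 0.01465 and √(0.6490×0.3510/410) = 0.02357.
Because the samples are independent, SE_diff = √(0.01465² + 0.02357²) = 0.02775.
Using z* = 2.576 for 99%, ME = 2.576 × 0.02775 = 0.07148.
p̂₁ − p̂₂ = -0.0650; interval -0.0650 ± 0.07148 gives (-0.1365, 0.0065).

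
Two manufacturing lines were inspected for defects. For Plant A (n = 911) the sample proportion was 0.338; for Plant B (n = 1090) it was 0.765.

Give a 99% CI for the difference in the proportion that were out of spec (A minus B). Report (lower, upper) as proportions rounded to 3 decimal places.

(-0.479, -0.375)

Each SE is √(p̂(1−p̂)/n): √(0.3380·0.6620/911) = 0.01567 and √(0.7650·0.2350/1090) = 0.01284.
SE(p̂₁ − p̂₂) = √(SE₁² + SE₂²) = √(0.0002455489 + 0.0001648656) = 0.02026, since the two samples are independent.
At 99% confidence z* = 2.576; margin = 2.576 × 0.02026 = 0.05219.
The difference is 0.3380 − 0.7650 = -0.4270, so the interval is -0.4270 ± 0.05219 = (-0.479, -0.375).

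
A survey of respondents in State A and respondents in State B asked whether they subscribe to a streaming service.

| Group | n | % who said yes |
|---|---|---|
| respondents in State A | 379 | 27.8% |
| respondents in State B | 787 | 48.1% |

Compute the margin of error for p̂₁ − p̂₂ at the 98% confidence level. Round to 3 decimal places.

SE₁ = √(p̂₁(1−p̂₁)/n₁) = √(0.2780·0.7220/379) = 0.02301; SE₂ = √(0.4810·0.5190/787) = 0.01781.
Independent samples: SE of the difference = √(SE₁² + SE₂²) = √(0.0005294601 + 0.0003171961) = 0.02910.
z* for 98% confidence is 2.326, so the margin of error is 2.326 × 0.02910 = 0.06769.

0.068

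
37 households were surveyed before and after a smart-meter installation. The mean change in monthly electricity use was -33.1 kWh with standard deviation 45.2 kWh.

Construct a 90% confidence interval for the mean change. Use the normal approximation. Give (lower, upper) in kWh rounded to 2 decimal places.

Paired design: SE = s_d/√n = 45.2/√37 = 7.4308.
z* = 1.645; margin of error = 1.645 × 7.4308 = 12.2237.
-33.1 ± 12.2237 → (-45.32, -20.88).

(-45.32, -20.88)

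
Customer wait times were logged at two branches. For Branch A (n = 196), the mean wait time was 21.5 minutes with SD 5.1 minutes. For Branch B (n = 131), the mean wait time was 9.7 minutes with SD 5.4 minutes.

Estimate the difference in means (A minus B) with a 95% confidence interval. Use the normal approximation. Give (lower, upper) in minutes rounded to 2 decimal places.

Standard errors of each mean: 5.1/√196 = 0.3643 and 5.4/√131 = 0.4718.
SE(x̄₁ − x̄₂) = √(0.3643² + 0.4718²) = 0.5961 for independent samples with unequal variances.
With z* = 1.960, the margin is 1.960 × 0.5961 = 1.1684.
x̄₁ − x̄₂ = 21.5 − 9.7 = 11.8000; the interval is 11.8000 ± 1.1684 = (10.63, 12.97).

(10.63, 12.97)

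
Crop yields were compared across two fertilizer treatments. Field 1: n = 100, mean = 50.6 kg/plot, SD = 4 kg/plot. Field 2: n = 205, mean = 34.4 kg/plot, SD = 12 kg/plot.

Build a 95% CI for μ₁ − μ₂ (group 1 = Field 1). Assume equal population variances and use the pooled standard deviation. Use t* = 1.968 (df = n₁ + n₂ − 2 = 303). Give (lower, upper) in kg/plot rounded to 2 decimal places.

(13.77, 18.63)

s_p = √[((n₁−1)s₁² + (n₂−1)s₂²)/(n₁+n₂−2)] = √[(99·4² + 204·12²)/303] = 10.1083.
SE = 10.1083·√(1/100 + 1/205) = 1.2330.
With t* = 1.968, margin = 1.968 × 1.2330 = 2.4265.
x̄₁ − x̄₂ = 50.6 − 34.4 = 16.2000; interval 16.2000 ± 2.4265 = (13.77, 18.63).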